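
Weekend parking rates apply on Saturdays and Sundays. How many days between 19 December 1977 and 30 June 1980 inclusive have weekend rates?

19 December 1977 is a Monday.
The range spans 925 days (inclusive of both endpoints).
925 = 7 × 132 + 1, so there are 132 full weeks plus 1 extra day.
Each full week contributes 2 weekend days (Sat, Sun): 132 × 2 = 264.
The 1 extra day is Monday — none qualify.
Total: 264 + 0 = 264.

264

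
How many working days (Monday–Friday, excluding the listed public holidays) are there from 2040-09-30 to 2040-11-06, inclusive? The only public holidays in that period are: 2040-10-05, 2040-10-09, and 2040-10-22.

24 working days

2040-09-30 is a Sunday.
That's 38 days from start to end, counting both.
38 = 7 × 5 + 3, so there are 5 full weeks plus 3 extra days.
Each full week contributes 5 weekdays (Mon–Fri): 5 × 5 = 25.
The 3 extra days are Sunday, Monday, Tuesday — 2 of them qualify.
Total: 25 + 2 = 27.
Holidays: 2040-10-05 (Fri); 2040-10-09 (Tue); 2040-10-22 (Mon).
All 3 holidays fall on weekdays, so subtract 3.
Business days: 27 − 3 = 24.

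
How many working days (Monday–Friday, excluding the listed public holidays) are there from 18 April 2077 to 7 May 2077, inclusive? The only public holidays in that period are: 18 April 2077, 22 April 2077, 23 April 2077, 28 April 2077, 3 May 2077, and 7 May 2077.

10

18 April 2077 is a Sunday.
The range spans 20 days (inclusive of both endpoints).
20 = 7 × 2 + 6, so there are 2 full weeks plus 6 extra days.
Each full week contributes 5 weekdays (Mon–Fri): 2 × 5 = 10.
The 6 extra days are Sun, Mon, Tue, Wed, Thu, Fri — 5 of them qualify.
Total: 10 + 5 = 15.
Holidays: 18 April 2077 (Sun); 22 April 2077 (Thu); 23 April 2077 (Fri); 28 April 2077 (Wed); 3 May 2077 (Mon); 7 May 2077 (Fri).
5 of the 6 holidays fall on weekdays; the rest are weekends and were already excluded.
Business days: 15 − 5 = 10.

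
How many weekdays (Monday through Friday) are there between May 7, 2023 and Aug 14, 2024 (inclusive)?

333 weekdays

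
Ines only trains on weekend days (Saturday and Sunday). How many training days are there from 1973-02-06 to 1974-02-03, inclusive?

1973-02-06 is a Tuesday.
From 1973-02-06 to 1974-02-03 is 363 days inclusive.
363 = 7 × 51 + 6, so there are 51 full weeks plus 6 extra days.
Each full week contributes 2 weekend days (Sat, Sun): 51 × 2 = 102.
The 6 extra days are Tuesday, Wednesday, Thursday, Friday, Saturday, Sunday — 2 of them qualify.
Total: 102 + 2 = 104.

104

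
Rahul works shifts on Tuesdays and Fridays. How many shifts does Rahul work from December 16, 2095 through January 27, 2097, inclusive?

December 16, 2095 is a Friday.
From December 16, 2095 to January 27, 2097 is 409 days inclusive.
409 = 7 × 58 + 3, so there are 58 full weeks plus 3 extra days.
Each full week contributes 2 days from the set (Tue, Fri): 58 × 2 = 116.
The 3 extra days are Fri, Sat, Sun — 1 of them qualifies.
Total: 116 + 1 = 117.

117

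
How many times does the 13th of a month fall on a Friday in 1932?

The 13th falls on a Friday when the month's 13th has weekday Fri.
Jan 13 is Wed; Feb 13 is Sat; Mar 13 is Sun; Apr 13 is Wed; May 13 is Fri ✓; Jun 13 is Mon; Jul 13 is Wed; Aug 13 is Sat; Sep 13 is Tue; Oct 13 is Thu; Nov 13 is Sun; Dec 13 is Tue.
Friday the 13ths: May.

1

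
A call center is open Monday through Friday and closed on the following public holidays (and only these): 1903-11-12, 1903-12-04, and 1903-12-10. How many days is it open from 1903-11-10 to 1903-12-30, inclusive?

1903-11-10 is a Tuesday.
The range spans 51 days (inclusive of both endpoints).
51 = 7 × 7 + 2, so there are 7 full weeks plus 2 extra days.
Each full week contributes 5 weekdays (Mon–Fri): 7 × 5 = 35.
The 2 extra days are Tue, Wed — 2 of them qualify.
Total: 35 + 2 = 37.
Holidays: 1903-11-12 (Thu); 1903-12-04 (Fri); 1903-12-10 (Thu).
All 3 holidays fall on weekdays, so subtract 3.
Business days: 37 − 3 = 34.

34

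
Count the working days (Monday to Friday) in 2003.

261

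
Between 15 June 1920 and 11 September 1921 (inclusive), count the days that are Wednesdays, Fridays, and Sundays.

15 June 1920 is a Tuesday.
That's 454 days from start to end, counting both.
454 = 7 × 64 + 6, so there are 64 full weeks plus 6 extra days.
Each full week contributes 3 days from the set (Wed, Fri, Sun): 64 × 3 = 192.
The 6 extra days are Tuesday, Wednesday, Thursday, Friday, Saturday, Sunday — 3 of them qualify.
Total: 192 + 3 = 195.

195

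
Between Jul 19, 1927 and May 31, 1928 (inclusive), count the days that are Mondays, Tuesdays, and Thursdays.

Jul 19, 1927 is a Tuesday.
That's 318 days from start to end, counting both.
318 = 7 × 45 + 3, so there are 45 full weeks plus 3 extra days.
Each full week contributes 3 days from the set (Mon, Tue, Thu): 45 × 3 = 135.
The 3 extra days are Tue, Wed, Thu — 2 of them qualify.
Total: 135 + 2 = 137.

137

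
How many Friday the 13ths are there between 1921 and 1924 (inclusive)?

6

Friday-the-13ths by year:
1921: May
1922: Jan, Oct
1923: Apr, Jul
1924: Jun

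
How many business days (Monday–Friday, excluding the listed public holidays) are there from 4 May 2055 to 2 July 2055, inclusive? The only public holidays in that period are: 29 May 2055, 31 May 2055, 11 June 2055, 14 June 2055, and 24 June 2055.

40

4 May 2055 is a Tuesday.
From 4 May 2055 to 2 July 2055 is 60 days inclusive.
60 = 7 × 8 + 4, so there are 8 full weeks plus 4 extra days.
Each full week contributes 5 weekdays (Mon–Fri): 8 × 5 = 40.
The 4 extra days are Tuesday, Wednesday, Thursday, Friday — 4 of them qualify.
Total: 40 + 4 = 44.
Holidays: 29 May 2055 (Sat); 31 May 2055 (Mon); 11 June 2055 (Fri); 14 June 2055 (Mon); 24 June 2055 (Thu).
4 of the 5 holidays fall on weekdays; the rest are weekends and were already excluded.
Business days: 44 − 4 = 40.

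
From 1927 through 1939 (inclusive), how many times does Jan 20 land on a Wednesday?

Day of week of January 20 in each year:
1927: Thu, 1928: Fri, 1929: Sun, 1930: Mon, 1931: Tue, 1932: Wed ✓, 1933: Fri, 1934: Sat, 1935: Sun, 1936: Mon, 1937: Wed ✓, 1938: Thu, 1939: Fri
Wednesdays: 1932, 1937.

2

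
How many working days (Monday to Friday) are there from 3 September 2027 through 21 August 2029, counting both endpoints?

513

3 September 2027 is a Friday.
The range spans 719 days (inclusive of both endpoints).
719 = 7 × 102 + 5, so there are 102 full weeks plus 5 extra days.
Each full week contributes 5 weekdays (Mon–Fri): 102 × 5 = 510.
The 5 extra days are Fri, Sat, Sun, Mon, Tue — 3 of them qualify.
Total: 510 + 3 = 513.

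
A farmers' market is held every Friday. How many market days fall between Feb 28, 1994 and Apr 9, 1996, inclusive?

110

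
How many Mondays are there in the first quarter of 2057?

13

January 1, 2057 is a Monday.
The range spans 90 days (inclusive of both endpoints).
90 = 7 × 12 + 6, so there are 12 full weeks plus 6 extra days.
Each full week contributes one Monday: 12 so far.
The 6 extra days are Mon, Tue, Wed, Thu, Fri, Sat — 1 of them qualifies.
Total: 12 + 1 = 13.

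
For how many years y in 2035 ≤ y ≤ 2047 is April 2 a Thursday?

Day of week of April 2 in each year:
2035: Mon, 2036: Wed, 2037: Thu ✓, 2038: Fri, 2039: Sat, 2040: Mon, 2041: Tue, 2042: Wed, 2043: Thu ✓, 2044: Sat, 2045: Sun, 2046: Mon, 2047: Tue
Thursdays: 2037, 2043.

2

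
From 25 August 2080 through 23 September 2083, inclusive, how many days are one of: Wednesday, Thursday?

25 August 2080 is a Sunday.
That's 1125 days from start to end, counting both.
1125 = 7 × 160 + 5, so there are 160 full weeks plus 5 extra days.
Each full week contributes 2 days from the set (Wed, Thu): 160 × 2 = 320.
The 5 extra days are Sun, Mon, Tue, Wed, Thu — 2 of them qualify.
Total: 320 + 2 = 322.

322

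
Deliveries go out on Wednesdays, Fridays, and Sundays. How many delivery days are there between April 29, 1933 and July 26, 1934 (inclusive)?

194

April 29, 1933 is a Saturday.
That's 454 days from start to end, counting both.
454 = 7 × 64 + 6, so there are 64 full weeks plus 6 extra days.
Each full week contributes 3 days from the set (Wed, Fri, Sun): 64 × 3 = 192.
The 6 extra days are Sat, Sun, Mon, Tue, Wed, Thu — 2 of them qualify.
Total: 192 + 2 = 194.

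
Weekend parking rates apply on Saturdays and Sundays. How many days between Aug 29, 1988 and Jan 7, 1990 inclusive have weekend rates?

Aug 29, 1988 is a Monday.
The range spans 497 days (inclusive of both endpoints).
497 = 7 × 71, so the span is exactly 71 full weeks.
Each full week contributes 2 weekend days (Sat, Sun): 71 × 2 = 142.
Total: 142.

142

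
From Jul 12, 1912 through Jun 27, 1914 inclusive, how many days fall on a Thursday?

Jul 12, 1912 is a Friday.
From Jul 12, 1912 to Jun 27, 1914 is 716 days inclusive.
716 = 7 × 102 + 2, so there are 102 full weeks plus 2 extra days.
Each full week contributes one Thursday: 102 so far.
The 2 extra days are Friday, Saturday — none qualify.
Total: 102 + 0 = 102.

102 Thursdays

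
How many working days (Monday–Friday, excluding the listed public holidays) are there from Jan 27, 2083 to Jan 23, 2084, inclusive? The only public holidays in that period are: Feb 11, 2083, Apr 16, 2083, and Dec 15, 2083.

Jan 27, 2083 is a Wednesday.
That's 362 days from start to end, counting both.
362 = 7 × 51 + 5, so there are 51 full weeks plus 5 extra days.
Each full week contributes 5 weekdays (Mon–Fri): 51 × 5 = 255.
The 5 extra days are Wed, Thu, Fri, Sat, Sun — 3 of them qualify.
Total: 255 + 3 = 258.
Holidays: Feb 11, 2083 (Thu); Apr 16, 2083 (Fri); Dec 15, 2083 (Wed).
All 3 holidays fall on weekdays, so subtract 3.
Business days: 258 − 3 = 255.

255 working days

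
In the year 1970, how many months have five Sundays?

4

A month has five Sundays exactly when Sunday falls within its first (length − 28) days.
Jan: 31 days, starts Thu → 5 of Thu, Fri, Sat
Feb: 28 days, starts Sun → 5 of (none)
Mar: 31 days, starts Sun → 5 of Sun, Mon, Tue ✓
Apr: 30 days, starts Wed → 5 of Wed, Thu
May: 31 days, starts Fri → 5 of Fri, Sat, Sun ✓
Jun: 30 days, starts Mon → 5 of Mon, Tue
Jul: 31 days, starts Wed → 5 of Wed, Thu, Fri
Aug: 31 days, starts Sat → 5 of Sat, Sun, Mon ✓
Sep: 30 days, starts Tue → 5 of Tue, Wed
Oct: 31 days, starts Thu → 5 of Thu, Fri, Sat
Nov: 30 days, starts Sun → 5 of Sun, Mon ✓
Dec: 31 days, starts Tue → 5 of Tue, Wed, Thu
Months with five Sundays: Mar, May, Aug, Nov.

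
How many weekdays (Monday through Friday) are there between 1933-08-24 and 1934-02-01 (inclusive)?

1933-08-24 is a Thursday.
The range spans 162 days (inclusive of both endpoints).
162 = 7 × 23 + 1, so there are 23 full weeks plus 1 extra day.
Each full week contributes 5 weekdays (Mon–Fri): 23 × 5 = 115.
The 1 extra day is Thursday — 1 of them qualifies.
Total: 115 + 1 = 116.

116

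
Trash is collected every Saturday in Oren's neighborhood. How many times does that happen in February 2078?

4

Feb 1, 2078 is a Tuesday.
From Feb 1, 2078 to Feb 28, 2078 is 28 days inclusive.
28 = 7 × 4, so the span is exactly 4 full weeks.
Each full week contributes one Saturday: 4 so far.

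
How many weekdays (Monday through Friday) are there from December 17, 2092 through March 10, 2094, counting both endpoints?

321 weekdays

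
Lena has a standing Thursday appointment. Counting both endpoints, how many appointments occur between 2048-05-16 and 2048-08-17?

2048-05-16 is a Saturday.
That's 94 days from start to end, counting both.
94 = 7 × 13 + 3, so there are 13 full weeks plus 3 extra days.
Each full week contributes one Thursday: 13 so far.
The 3 extra days are Sat, Sun, Mon — none qualify.
Total: 13 + 0 = 13.

13 Thursdays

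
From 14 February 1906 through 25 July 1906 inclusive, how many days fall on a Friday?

23 Fridays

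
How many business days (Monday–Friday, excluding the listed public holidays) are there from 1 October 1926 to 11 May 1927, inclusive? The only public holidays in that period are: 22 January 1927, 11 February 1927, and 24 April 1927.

1 October 1926 is a Friday.
The range spans 223 days (inclusive of both endpoints).
223 = 7 × 31 + 6, so there are 31 full weeks plus 6 extra days.
Each full week contributes 5 weekdays (Mon–Fri): 31 × 5 = 155.
The 6 extra days are Fri, Sat, Sun, Mon, Tue, Wed — 4 of them qualify.
Total: 155 + 4 = 159.
Holidays: 22 January 1927 (Sat); 11 February 1927 (Fri); 24 April 1927 (Sun).
1 of the 3 holidays fall on weekdays; the rest are weekends and were already excluded.
Business days: 159 − 1 = 158.

158 business days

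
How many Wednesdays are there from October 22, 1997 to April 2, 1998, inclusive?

October 22, 1997 is a Wednesday.
From October 22, 1997 to April 2, 1998 is 163 days inclusive.
163 = 7 × 23 + 2, so there are 23 full weeks plus 2 extra days.
Each full week contributes one Wednesday: 23 so far.
The 2 extra days are Wednesday, Thursday — 1 of them qualifies.
Total: 23 + 1 = 24.

24 Wednesdays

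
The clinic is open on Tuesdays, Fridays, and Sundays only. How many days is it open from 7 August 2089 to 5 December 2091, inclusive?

7 August 2089 is a Sunday.
That's 851 days from start to end, counting both.
851 = 7 × 121 + 4, so there are 121 full weeks plus 4 extra days.
Each full week contributes 3 days from the set (Tue, Fri, Sun): 121 × 3 = 363.
The 4 extra days are Sunday, Monday, Tuesday, Wednesday — 2 of them qualify.
Total: 363 + 2 = 365.

365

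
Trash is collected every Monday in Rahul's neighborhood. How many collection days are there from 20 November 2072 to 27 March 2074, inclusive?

71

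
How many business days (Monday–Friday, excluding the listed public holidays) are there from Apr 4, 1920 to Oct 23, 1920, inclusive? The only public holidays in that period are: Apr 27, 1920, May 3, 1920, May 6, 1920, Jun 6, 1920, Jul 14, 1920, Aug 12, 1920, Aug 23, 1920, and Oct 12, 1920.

138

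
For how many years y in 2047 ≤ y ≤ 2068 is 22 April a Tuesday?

3

Day of week of April 22 in each year:
2047: Mon, 2048: Wed, 2049: Thu, 2050: Fri, 2051: Sat, 2052: Mon, 2053: Tue ✓, 2054: Wed, 2055: Thu, 2056: Sat, 2057: Sun, 2058: Mon, 2059: Tue ✓, 2060: Thu, 2061: Fri, 2062: Sat, 2063: Sun, 2064: Tue ✓, 2065: Wed, 2066: Thu, 2067: Fri, 2068: Sun
Tuesdays: 2053, 2059, 2064.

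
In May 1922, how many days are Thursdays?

4

May 1, 1922 is a Monday.
From May 1, 1922 to May 31, 1922 is 31 days inclusive.
31 = 7 × 4 + 3, so there are 4 full weeks plus 3 extra days.
Each full week contributes one Thursday: 4 so far.
The 3 extra days are Monday, Tuesday, Wednesday — none qualify.
Total: 4 + 0 = 4.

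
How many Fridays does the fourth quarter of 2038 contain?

1 October 2038 is a Friday.
That's 92 days from start to end, counting both.
92 = 7 × 13 + 1, so there are 13 full weeks plus 1 extra day.
Each full week contributes one Friday: 13 so far.
The 1 extra day is Friday — 1 of them qualifies.
Total: 13 + 1 = 14.

14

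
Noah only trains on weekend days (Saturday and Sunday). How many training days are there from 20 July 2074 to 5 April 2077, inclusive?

20 July 2074 is a Friday.
The range spans 991 days (inclusive of both endpoints).
991 = 7 × 141 + 4, so there are 141 full weeks plus 4 extra days.
Each full week contributes 2 weekend days (Sat, Sun): 141 × 2 = 282.
The 4 extra days are Fri, Sat, Sun, Mon — 2 of them qualify.
Total: 282 + 2 = 284.

284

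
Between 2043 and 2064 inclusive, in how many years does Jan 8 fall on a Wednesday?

3

Day of week of January 8 in each year:
2043: Thu, 2044: Fri, 2045: Sun, 2046: Mon, 2047: Tue, 2048: Wed ✓, 2049: Fri, 2050: Sat, 2051: Sun, 2052: Mon, 2053: Wed ✓, 2054: Thu, 2055: Fri, 2056: Sat, 2057: Mon, 2058: Tue, 2059: Wed ✓, 2060: Thu, 2061: Sat, 2062: Sun, 2063: Mon, 2064: Tue
Wednesdays: 2048, 2053, 2059.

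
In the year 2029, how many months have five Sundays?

A month has five Sundays exactly when Sunday falls within its first (length − 28) days.
Jan: 31 days, starts Mon → 5 of Mon, Tue, Wed
Feb: 28 days, starts Thu → 5 of (none)
Mar: 31 days, starts Thu → 5 of Thu, Fri, Sat
Apr: 30 days, starts Sun → 5 of Sun, Mon ✓
May: 31 days, starts Tue → 5 of Tue, Wed, Thu
Jun: 30 days, starts Fri → 5 of Fri, Sat
Jul: 31 days, starts Sun → 5 of Sun, Mon, Tue ✓
Aug: 31 days, starts Wed → 5 of Wed, Thu, Fri
Sep: 30 days, starts Sat → 5 of Sat, Sun ✓
Oct: 31 days, starts Mon → 5 of Mon, Tue, Wed
Nov: 30 days, starts Thu → 5 of Thu, Fri
Dec: 31 days, starts Sat → 5 of Sat, Sun, Mon ✓
Months with five Sundays: Apr, Jul, Sep, Dec.

4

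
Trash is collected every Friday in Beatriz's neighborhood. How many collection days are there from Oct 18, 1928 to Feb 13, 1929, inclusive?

Oct 18, 1928 is a Thursday.
From Oct 18, 1928 to Feb 13, 1929 is 119 days inclusive.
119 = 7 × 17, so the span is exactly 17 full weeks.
Each full week contributes one Friday: 17 so far.

17 Fridays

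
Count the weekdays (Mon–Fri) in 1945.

Jan 1, 1945 is a Monday.
That's 365 days from start to end, counting both.
365 = 7 × 52 + 1, so there are 52 full weeks plus 1 extra day.
Each full week contributes 5 weekdays (Mon–Fri): 52 × 5 = 260.
The 1 extra day is Mon — 1 of them qualifies.
Total: 260 + 1 = 261.

261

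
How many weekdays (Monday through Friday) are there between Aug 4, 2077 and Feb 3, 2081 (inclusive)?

914

Aug 4, 2077 is a Wednesday.
That's 1280 days from start to end, counting both.
1280 = 7 × 182 + 6, so there are 182 full weeks plus 6 extra days.
Each full week contributes 5 weekdays (Mon–Fri): 182 × 5 = 910.
The 6 extra days are Wednesday, Thursday, Friday, Saturday, Sunday, Monday — 4 of them qualify.
Total: 910 + 4 = 914.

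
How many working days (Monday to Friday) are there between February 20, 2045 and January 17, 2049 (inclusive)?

1020

February 20, 2045 is a Monday.
That's 1428 days from start to end, counting both.
1428 = 7 × 204, so the span is exactly 204 full weeks.
Each full week contributes 5 weekdays (Mon–Fri): 204 × 5 = 1020.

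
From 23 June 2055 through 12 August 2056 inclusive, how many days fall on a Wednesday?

60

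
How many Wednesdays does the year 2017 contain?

52

January 1, 2017 is a Sunday.
That's 365 days from start to end, counting both.
365 = 7 × 52 + 1, so there are 52 full weeks plus 1 extra day.
Each full week contributes one Wednesday: 52 so far.
The 1 extra day is Sun — none qualify.
Total: 52 + 0 = 52.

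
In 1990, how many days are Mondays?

1990-01-01 is a Monday.
From 1990-01-01 to 1990-12-31 is 365 days inclusive.
365 = 7 × 52 + 1, so there are 52 full weeks plus 1 extra day.
Each full week contributes one Monday: 52 so far.
The 1 extra day is Mon — 1 of them qualifies.
Total: 52 + 1 = 53.

53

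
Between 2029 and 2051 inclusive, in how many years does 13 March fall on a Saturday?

3

Day of week of March 13 in each year:
2029: Tue, 2030: Wed, 2031: Thu, 2032: Sat ✓, 2033: Sun, 2034: Mon, 2035: Tue, 2036: Thu, 2037: Fri, 2038: Sat ✓, 2039: Sun, 2040: Tue, 2041: Wed, 2042: Thu, 2043: Fri, 2044: Sun, 2045: Mon, 2046: Tue, 2047: Wed, 2048: Fri, 2049: Sat ✓, 2050: Sun, 2051: Mon
Saturdays: 2032, 2038, 2049.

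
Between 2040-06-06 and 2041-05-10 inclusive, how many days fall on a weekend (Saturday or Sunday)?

2040-06-06 is a Wednesday.
The range spans 339 days (inclusive of both endpoints).
339 = 7 × 48 + 3, so there are 48 full weeks plus 3 extra days.
Each full week contributes 2 weekend days (Sat, Sun): 48 × 2 = 96.
The 3 extra days are Wednesday, Thursday, Friday — none qualify.
Total: 96 + 0 = 96.

96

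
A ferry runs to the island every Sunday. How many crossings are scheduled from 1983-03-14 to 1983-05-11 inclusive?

8

1983-03-14 is a Monday.
That's 59 days from start to end, counting both.
59 = 7 × 8 + 3, so there are 8 full weeks plus 3 extra days.
Each full week contributes one Sunday: 8 so far.
The 3 extra days are Monday, Tuesday, Wednesday — none qualify.
Total: 8 + 0 = 8.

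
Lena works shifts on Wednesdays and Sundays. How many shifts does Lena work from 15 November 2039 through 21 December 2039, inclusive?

15 November 2039 is a Tuesday.
The range spans 37 days (inclusive of both endpoints).
37 = 7 × 5 + 2, so there are 5 full weeks plus 2 extra days.
Each full week contributes 2 days from the set (Wed, Sun): 5 × 2 = 10.
The 2 extra days are Tue, Wed — 1 of them qualifies.
Total: 10 + 1 = 11.

11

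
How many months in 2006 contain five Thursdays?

4

A month has five Thursdays exactly when Thursday falls within its first (length − 28) days.
Jan: 31 days, starts Sun → 5 of Sun, Mon, Tue
Feb: 28 days, starts Wed → 5 of (none)
Mar: 31 days, starts Wed → 5 of Wed, Thu, Fri ✓
Apr: 30 days, starts Sat → 5 of Sat, Sun
May: 31 days, starts Mon → 5 of Mon, Tue, Wed
Jun: 30 days, starts Thu → 5 of Thu, Fri ✓
Jul: 31 days, starts Sat → 5 of Sat, Sun, Mon
Aug: 31 days, starts Tue → 5 of Tue, Wed, Thu ✓
Sep: 30 days, starts Fri → 5 of Fri, Sat
Oct: 31 days, starts Sun → 5 of Sun, Mon, Tue
Nov: 30 days, starts Wed → 5 of Wed, Thu ✓
Dec: 31 days, starts Fri → 5 of Fri, Sat, Sun
Months with five Thursdays: Mar, Jun, Aug, Nov.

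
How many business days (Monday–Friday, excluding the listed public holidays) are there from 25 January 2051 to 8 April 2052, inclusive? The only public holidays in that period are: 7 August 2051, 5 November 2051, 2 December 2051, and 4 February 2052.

25 January 2051 is a Wednesday.
The range spans 440 days (inclusive of both endpoints).
440 = 7 × 62 + 6, so there are 62 full weeks plus 6 extra days.
Each full week contributes 5 weekdays (Mon–Fri): 62 × 5 = 310.
The 6 extra days are Wed, Thu, Fri, Sat, Sun, Mon — 4 of them qualify.
Total: 310 + 4 = 314.
Holidays: 7 August 2051 (Mon); 5 November 2051 (Sun); 2 December 2051 (Sat); 4 February 2052 (Sun).
1 of the 4 holidays fall on weekdays; the rest are weekends and were already excluded.
Business days: 314 − 1 = 313.

313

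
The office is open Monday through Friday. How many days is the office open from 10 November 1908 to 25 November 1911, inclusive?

794

10 November 1908 is a Tuesday.
That's 1111 days from start to end, counting both.
1111 = 7 × 158 + 5, so there are 158 full weeks plus 5 extra days.
Each full week contributes 5 weekdays (Mon–Fri): 158 × 5 = 790.
The 5 extra days are Tue, Wed, Thu, Fri, Sat — 4 of them qualify.
Total: 790 + 4 = 794.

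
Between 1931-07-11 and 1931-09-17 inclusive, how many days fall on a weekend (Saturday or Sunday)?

20

1931-07-11 is a Saturday.
That's 69 days from start to end, counting both.
69 = 7 × 9 + 6, so there are 9 full weeks plus 6 extra days.
Each full week contributes 2 weekend days (Sat, Sun): 9 × 2 = 18.
The 6 extra days are Sat, Sun, Mon, Tue, Wed, Thu — 2 of them qualify.
Total: 18 + 2 = 20.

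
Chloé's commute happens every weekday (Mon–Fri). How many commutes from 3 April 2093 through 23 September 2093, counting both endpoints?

124 weekdays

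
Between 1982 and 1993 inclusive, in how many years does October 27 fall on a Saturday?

Day of week of October 27 in each year:
1982: Wed, 1983: Thu, 1984: Sat ✓, 1985: Sun, 1986: Mon, 1987: Tue, 1988: Thu, 1989: Fri, 1990: Sat ✓, 1991: Sun, 1992: Tue, 1993: Wed
Saturdays: 1984, 1990.

2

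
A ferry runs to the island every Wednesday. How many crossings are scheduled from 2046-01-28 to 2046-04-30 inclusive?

2046-01-28 is a Sunday.
That's 93 days from start to end, counting both.
93 = 7 × 13 + 2, so there are 13 full weeks plus 2 extra days.
Each full week contributes one Wednesday: 13 so far.
The 2 extra days are Sun, Mon — none qualify.
Total: 13 + 0 = 13.

13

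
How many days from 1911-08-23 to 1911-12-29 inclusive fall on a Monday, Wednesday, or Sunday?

55

1911-08-23 is a Wednesday.
That's 129 days from start to end, counting both.
129 = 7 × 18 + 3, so there are 18 full weeks plus 3 extra days.
Each full week contributes 3 days from the set (Mon, Wed, Sun): 18 × 3 = 54.
The 3 extra days are Wed, Thu, Fri — 1 of them qualifies.
Total: 54 + 1 = 55.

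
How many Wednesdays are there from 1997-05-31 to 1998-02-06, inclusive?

36

1997-05-31 is a Saturday.
From 1997-05-31 to 1998-02-06 is 252 days inclusive.
252 = 7 × 36, so the span is exactly 36 full weeks.
Each full week contributes one Wednesday: 36 so far.
Total: 36.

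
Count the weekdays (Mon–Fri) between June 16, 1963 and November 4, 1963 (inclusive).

June 16, 1963 is a Sunday.
The range spans 142 days (inclusive of both endpoints).
142 = 7 × 20 + 2, so there are 20 full weeks plus 2 extra days.
Each full week contributes 5 weekdays (Mon–Fri): 20 × 5 = 100.
The 2 extra days are Sunday, Monday — 1 of them qualifies.
Total: 100 + 1 = 101.

101 weekdays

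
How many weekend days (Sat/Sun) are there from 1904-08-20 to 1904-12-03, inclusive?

1904-08-20 is a Saturday.
The range spans 106 days (inclusive of both endpoints).
106 = 7 × 15 + 1, so there are 15 full weeks plus 1 extra day.
Each full week contributes 2 weekend days (Sat, Sun): 15 × 2 = 30.
The 1 extra day is Sat — 1 of them qualifies.
Total: 30 + 1 = 31.

31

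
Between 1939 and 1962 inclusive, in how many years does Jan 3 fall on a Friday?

Day of week of January 3 in each year:
1939: Tue, 1940: Wed, 1941: Fri ✓, 1942: Sat, 1943: Sun, 1944: Mon, 1945: Wed, 1946: Thu, 1947: Fri ✓, 1948: Sat, 1949: Mon, 1950: Tue, 1951: Wed, 1952: Thu, 1953: Sat, 1954: Sun, 1955: Mon, 1956: Tue, 1957: Thu, 1958: Fri ✓, 1959: Sat, 1960: Sun, 1961: Tue, 1962: Wed
Fridays: 1941, 1947, 1958.

3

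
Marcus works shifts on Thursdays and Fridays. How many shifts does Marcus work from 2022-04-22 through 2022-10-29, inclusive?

55

2022-04-22 is a Friday.
That's 191 days from start to end, counting both.
191 = 7 × 27 + 2, so there are 27 full weeks plus 2 extra days.
Each full week contributes 2 days from the set (Thu, Fri): 27 × 2 = 54.
The 2 extra days are Fri, Sat — 1 of them qualifies.
Total: 54 + 1 = 55.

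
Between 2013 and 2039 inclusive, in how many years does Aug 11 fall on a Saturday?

Day of week of August 11 in each year:
2013: Sun, 2014: Mon, 2015: Tue, 2016: Thu, 2017: Fri, 2018: Sat ✓, 2019: Sun, 2020: Tue, 2021: Wed, 2022: Thu, 2023: Fri, 2024: Sun, 2025: Mon, 2026: Tue, 2027: Wed, 2028: Fri, 2029: Sat ✓, 2030: Sun, 2031: Mon, 2032: Wed, 2033: Thu, 2034: Fri, 2035: Sat ✓, 2036: Mon, 2037: Tue, 2038: Wed, 2039: Thu
Saturdays: 2018, 2029, 2035.

3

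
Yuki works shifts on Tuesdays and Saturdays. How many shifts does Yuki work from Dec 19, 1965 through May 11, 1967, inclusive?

145

Dec 19, 1965 is a Sunday.
From Dec 19, 1965 to May 11, 1967 is 509 days inclusive.
509 = 7 × 72 + 5, so there are 72 full weeks plus 5 extra days.
Each full week contributes 2 days from the set (Tue, Sat): 72 × 2 = 144.
The 5 extra days are Sun, Mon, Tue, Wed, Thu — 1 of them qualifies.
Total: 144 + 1 = 145.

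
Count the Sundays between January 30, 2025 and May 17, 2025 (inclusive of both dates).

15 Sundays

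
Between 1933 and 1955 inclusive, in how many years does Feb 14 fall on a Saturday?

Day of week of February 14 in each year:
1933: Tue, 1934: Wed, 1935: Thu, 1936: Fri, 1937: Sun, 1938: Mon, 1939: Tue, 1940: Wed, 1941: Fri, 1942: Sat ✓, 1943: Sun, 1944: Mon, 1945: Wed, 1946: Thu, 1947: Fri, 1948: Sat ✓, 1949: Mon, 1950: Tue, 1951: Wed, 1952: Thu, 1953: Sat ✓, 1954: Sun, 1955: Mon
Saturdays: 1942, 1948, 1953.

3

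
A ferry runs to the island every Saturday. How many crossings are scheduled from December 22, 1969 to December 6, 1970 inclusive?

December 22, 1969 is a Monday.
That's 350 days from start to end, counting both.
350 = 7 × 50, so the span is exactly 50 full weeks.
Each full week contributes one Saturday: 50 so far.
Total: 50.

50 Saturdays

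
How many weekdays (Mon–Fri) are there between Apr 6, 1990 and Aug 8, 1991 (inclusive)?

Apr 6, 1990 is a Friday.
That's 490 days from start to end, counting both.
490 = 7 × 70, so the span is exactly 70 full weeks.
Each full week contributes 5 weekdays (Mon–Fri): 70 × 5 = 350.

350 weekdays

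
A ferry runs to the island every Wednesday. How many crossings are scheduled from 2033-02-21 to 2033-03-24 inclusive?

2033-02-21 is a Monday.
That's 32 days from start to end, counting both.
32 = 7 × 4 + 4, so there are 4 full weeks plus 4 extra days.
Each full week contributes one Wednesday: 4 so far.
The 4 extra days are Monday, Tuesday, Wednesday, Thursday — 1 of them qualifies.
Total: 4 + 1 = 5.

5 Wednesdays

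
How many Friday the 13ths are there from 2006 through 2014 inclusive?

Friday-the-13ths by year:
2006: Jan, Oct
2007: Apr, Jul
2008: Jun
2009: Feb, Mar, Nov
2010: Aug
2011: May
2012: Jan, Apr, Jul
2013: Sep, Dec
2014: Jun

16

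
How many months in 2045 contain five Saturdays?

A month has five Saturdays exactly when Saturday falls within its first (length − 28) days.
Jan: 31 days, starts Sun → 5 of Sun, Mon, Tue
Feb: 28 days, starts Wed → 5 of (none)
Mar: 31 days, starts Wed → 5 of Wed, Thu, Fri
Apr: 30 days, starts Sat → 5 of Sat, Sun ✓
May: 31 days, starts Mon → 5 of Mon, Tue, Wed
Jun: 30 days, starts Thu → 5 of Thu, Fri
Jul: 31 days, starts Sat → 5 of Sat, Sun, Mon ✓
Aug: 31 days, starts Tue → 5 of Tue, Wed, Thu
Sep: 30 days, starts Fri → 5 of Fri, Sat ✓
Oct: 31 days, starts Sun → 5 of Sun, Mon, Tue
Nov: 30 days, starts Wed → 5 of Wed, Thu
Dec: 31 days, starts Fri → 5 of Fri, Sat, Sun ✓
Months with five Saturdays: Apr, Jul, Sep, Dec.

4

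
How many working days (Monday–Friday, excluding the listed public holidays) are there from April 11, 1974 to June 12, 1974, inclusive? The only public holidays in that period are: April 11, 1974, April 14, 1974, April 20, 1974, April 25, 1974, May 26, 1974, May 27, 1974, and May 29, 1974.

41

April 11, 1974 is a Thursday.
From April 11, 1974 to June 12, 1974 is 63 days inclusive.
63 = 7 × 9, so the span is exactly 9 full weeks.
Each full week contributes 5 weekdays (Mon–Fri): 9 × 5 = 45.
Holidays: April 11, 1974 (Thu); April 14, 1974 (Sun); April 20, 1974 (Sat); April 25, 1974 (Thu); May 26, 1974 (Sun); May 27, 1974 (Mon); May 29, 1974 (Wed).
4 of the 7 holidays fall on weekdays; the rest are weekends and were already excluded.
Business days: 45 − 4 = 41.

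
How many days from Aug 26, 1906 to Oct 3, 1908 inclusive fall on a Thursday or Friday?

Aug 26, 1906 is a Sunday.
The range spans 770 days (inclusive of both endpoints).
770 = 7 × 110, so the span is exactly 110 full weeks.
Each full week contributes 2 days from the set (Thu, Fri): 110 × 2 = 220.
Total: 220.

220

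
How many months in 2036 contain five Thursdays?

4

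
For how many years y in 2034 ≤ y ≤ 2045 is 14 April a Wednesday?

1

Day of week of April 14 in each year:
2034: Fri, 2035: Sat, 2036: Mon, 2037: Tue, 2038: Wed ✓, 2039: Thu, 2040: Sat, 2041: Sun, 2042: Mon, 2043: Tue, 2044: Thu, 2045: Fri
Wednesdays: 2038.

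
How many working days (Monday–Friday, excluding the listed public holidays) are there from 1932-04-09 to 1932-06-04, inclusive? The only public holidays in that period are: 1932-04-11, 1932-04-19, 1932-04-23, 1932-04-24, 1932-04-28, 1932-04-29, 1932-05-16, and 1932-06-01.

34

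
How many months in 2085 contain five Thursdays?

A month has five Thursdays exactly when Thursday falls within its first (length − 28) days.
Jan: 31 days, starts Mon → 5 of Mon, Tue, Wed
Feb: 28 days, starts Thu → 5 of (none)
Mar: 31 days, starts Thu → 5 of Thu, Fri, Sat ✓
Apr: 30 days, starts Sun → 5 of Sun, Mon
May: 31 days, starts Tue → 5 of Tue, Wed, Thu ✓
Jun: 30 days, starts Fri → 5 of Fri, Sat
Jul: 31 days, starts Sun → 5 of Sun, Mon, Tue
Aug: 31 days, starts Wed → 5 of Wed, Thu, Fri ✓
Sep: 30 days, starts Sat → 5 of Sat, Sun
Oct: 31 days, starts Mon → 5 of Mon, Tue, Wed
Nov: 30 days, starts Thu → 5 of Thu, Fri ✓
Dec: 31 days, starts Sat → 5 of Sat, Sun, Mon
Months with five Thursdays: Mar, May, Aug, Nov.

4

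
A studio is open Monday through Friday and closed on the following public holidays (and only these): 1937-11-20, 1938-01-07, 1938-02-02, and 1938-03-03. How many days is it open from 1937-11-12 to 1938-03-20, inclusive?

88

1937-11-12 is a Friday.
That's 129 days from start to end, counting both.
129 = 7 × 18 + 3, so there are 18 full weeks plus 3 extra days.
Each full week contributes 5 weekdays (Mon–Fri): 18 × 5 = 90.
The 3 extra days are Fri, Sat, Sun — 1 of them qualifies.
Total: 90 + 1 = 91.
Holidays: 1937-11-20 (Sat); 1938-01-07 (Fri); 1938-02-02 (Wed); 1938-03-03 (Thu).
3 of the 4 holidays fall on weekdays; the rest are weekends and were already excluded.
Business days: 91 − 3 = 88.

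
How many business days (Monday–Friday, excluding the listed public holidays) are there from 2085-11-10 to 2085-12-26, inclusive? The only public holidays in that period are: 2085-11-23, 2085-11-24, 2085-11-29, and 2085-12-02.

2085-11-10 is a Saturday.
The range spans 47 days (inclusive of both endpoints).
47 = 7 × 6 + 5, so there are 6 full weeks plus 5 extra days.
Each full week contributes 5 weekdays (Mon–Fri): 6 × 5 = 30.
The 5 extra days are Saturday, Sunday, Monday, Tuesday, Wednesday — 3 of them qualify.
Total: 30 + 3 = 33.
Holidays: 2085-11-23 (Fri); 2085-11-24 (Sat); 2085-11-29 (Thu); 2085-12-02 (Sun).
2 of the 4 holidays fall on weekdays; the rest are weekends and were already excluded.
Business days: 33 − 2 = 31.

31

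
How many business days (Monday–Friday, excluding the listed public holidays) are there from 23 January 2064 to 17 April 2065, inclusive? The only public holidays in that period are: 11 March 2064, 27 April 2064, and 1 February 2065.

322

23 January 2064 is a Wednesday.
The range spans 451 days (inclusive of both endpoints).
451 = 7 × 64 + 3, so there are 64 full weeks plus 3 extra days.
Each full week contributes 5 weekdays (Mon–Fri): 64 × 5 = 320.
The 3 extra days are Wed, Thu, Fri — 3 of them qualify.
Total: 320 + 3 = 323.
Holidays: 11 March 2064 (Tue); 27 April 2064 (Sun); 1 February 2065 (Sun).
1 of the 3 holidays fall on weekdays; the rest are weekends and were already excluded.
Business days: 323 − 1 = 322.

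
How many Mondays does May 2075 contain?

2075-05-01 is a Wednesday.
From 2075-05-01 to 2075-05-31 is 31 days inclusive.
31 = 7 × 4 + 3, so there are 4 full weeks plus 3 extra days.
Each full week contributes one Monday: 4 so far.
The 3 extra days are Wed, Thu, Fri — none qualify.
Total: 4 + 0 = 4.

4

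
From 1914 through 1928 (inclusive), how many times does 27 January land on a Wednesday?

Day of week of January 27 in each year:
1914: Tue, 1915: Wed ✓, 1916: Thu, 1917: Sat, 1918: Sun, 1919: Mon, 1920: Tue, 1921: Thu, 1922: Fri, 1923: Sat, 1924: Sun, 1925: Tue, 1926: Wed ✓, 1927: Thu, 1928: Fri
Wednesdays: 1915, 1926.

2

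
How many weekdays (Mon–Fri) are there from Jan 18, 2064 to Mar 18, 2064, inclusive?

Jan 18, 2064 is a Friday.
From Jan 18, 2064 to Mar 18, 2064 is 61 days inclusive.
61 = 7 × 8 + 5, so there are 8 full weeks plus 5 extra days.
Each full week contributes 5 weekdays (Mon–Fri): 8 × 5 = 40.
The 5 extra days are Friday, Saturday, Sunday, Monday, Tuesday — 3 of them qualify.
Total: 40 + 3 = 43.

43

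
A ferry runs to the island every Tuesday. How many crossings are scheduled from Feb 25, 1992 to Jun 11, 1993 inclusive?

68

Feb 25, 1992 is a Tuesday.
From Feb 25, 1992 to Jun 11, 1993 is 473 days inclusive.
473 = 7 × 67 + 4, so there are 67 full weeks plus 4 extra days.
Each full week contributes one Tuesday: 67 so far.
The 4 extra days are Tuesday, Wednesday, Thursday, Friday — 1 of them qualifies.
Total: 67 + 1 = 68.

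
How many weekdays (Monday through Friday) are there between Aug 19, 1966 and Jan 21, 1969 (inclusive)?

Aug 19, 1966 is a Friday.
That's 887 days from start to end, counting both.
887 = 7 × 126 + 5, so there are 126 full weeks plus 5 extra days.
Each full week contributes 5 weekdays (Mon–Fri): 126 × 5 = 630.
The 5 extra days are Fri, Sat, Sun, Mon, Tue — 3 of them qualify.
Total: 630 + 3 = 633.

633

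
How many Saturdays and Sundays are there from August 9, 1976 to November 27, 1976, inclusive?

31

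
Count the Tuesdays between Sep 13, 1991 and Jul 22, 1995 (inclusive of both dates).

201 Tuesdays

Sep 13, 1991 is a Friday.
That's 1409 days from start to end, counting both.
1409 = 7 × 201 + 2, so there are 201 full weeks plus 2 extra days.
Each full week contributes one Tuesday: 201 so far.
The 2 extra days are Fri, Sat — none qualify.
Total: 201 + 0 = 201.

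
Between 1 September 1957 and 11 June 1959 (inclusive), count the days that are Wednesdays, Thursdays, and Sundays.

279

1 September 1957 is a Sunday.
From 1 September 1957 to 11 June 1959 is 649 days inclusive.
649 = 7 × 92 + 5, so there are 92 full weeks plus 5 extra days.
Each full week contributes 3 days from the set (Wed, Thu, Sun): 92 × 3 = 276.
The 5 extra days are Sunday, Monday, Tuesday, Wednesday, Thursday — 3 of them qualify.
Total: 276 + 3 = 279.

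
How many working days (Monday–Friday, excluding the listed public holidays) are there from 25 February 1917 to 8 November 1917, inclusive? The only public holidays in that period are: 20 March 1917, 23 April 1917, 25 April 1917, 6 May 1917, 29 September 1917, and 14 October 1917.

181 working days

25 February 1917 is a Sunday.
The range spans 257 days (inclusive of both endpoints).
257 = 7 × 36 + 5, so there are 36 full weeks plus 5 extra days.
Each full week contributes 5 weekdays (Mon–Fri): 36 × 5 = 180.
The 5 extra days are Sunday, Monday, Tuesday, Wednesday, Thursday — 4 of them qualify.
Total: 180 + 4 = 184.
Holidays: 20 March 1917 (Tue); 23 April 1917 (Mon); 25 April 1917 (Wed); 6 May 1917 (Sun); 29 September 1917 (Sat); 14 October 1917 (Sun).
3 of the 6 holidays fall on weekdays; the rest are weekends and were already excluded.
Business days: 184 − 3 = 181.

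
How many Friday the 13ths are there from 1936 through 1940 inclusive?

Friday-the-13ths by year:
1936: Mar, Nov
1937: Aug
1938: May
1939: Jan, Oct
1940: Sep, Dec

8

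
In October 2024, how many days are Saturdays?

1 October 2024 is a Tuesday.
That's 31 days from start to end, counting both.
31 = 7 × 4 + 3, so there are 4 full weeks plus 3 extra days.
Each full week contributes one Saturday: 4 so far.
The 3 extra days are Tuesday, Wednesday, Thursday — none qualify.
Total: 4 + 0 = 4.

4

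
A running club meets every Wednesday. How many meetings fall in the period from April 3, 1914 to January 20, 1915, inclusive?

April 3, 1914 is a Friday.
That's 293 days from start to end, counting both.
293 = 7 × 41 + 6, so there are 41 full weeks plus 6 extra days.
Each full week contributes one Wednesday: 41 so far.
The 6 extra days are Fri, Sat, Sun, Mon, Tue, Wed — 1 of them qualifies.
Total: 41 + 1 = 42.

42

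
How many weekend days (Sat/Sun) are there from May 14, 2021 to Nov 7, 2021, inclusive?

May 14, 2021 is a Friday.
That's 178 days from start to end, counting both.
178 = 7 × 25 + 3, so there are 25 full weeks plus 3 extra days.
Each full week contributes 2 weekend days (Sat, Sun): 25 × 2 = 50.
The 3 extra days are Fri, Sat, Sun — 2 of them qualify.
Total: 50 + 2 = 52.

52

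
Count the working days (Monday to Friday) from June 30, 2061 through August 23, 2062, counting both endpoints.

300 weekdays

June 30, 2061 is a Thursday.
From June 30, 2061 to August 23, 2062 is 420 days inclusive.
420 = 7 × 60, so the span is exactly 60 full weeks.
Each full week contributes 5 weekdays (Mon–Fri): 60 × 5 = 300.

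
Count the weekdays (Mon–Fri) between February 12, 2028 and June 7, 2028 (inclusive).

83

February 12, 2028 is a Saturday.
That's 117 days from start to end, counting both.
117 = 7 × 16 + 5, so there are 16 full weeks plus 5 extra days.
Each full week contributes 5 weekdays (Mon–Fri): 16 × 5 = 80.
The 5 extra days are Saturday, Sunday, Monday, Tuesday, Wednesday — 3 of them qualify.
Total: 80 + 3 = 83.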